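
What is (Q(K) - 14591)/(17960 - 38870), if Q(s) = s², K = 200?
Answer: -25409/20910 ≈ -1.2152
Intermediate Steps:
(Q(K) - 14591)/(17960 - 38870) = (200² - 14591)/(17960 - 38870) = (40000 - 14591)/(-20910) = 25409*(-1/20910) = -25409/20910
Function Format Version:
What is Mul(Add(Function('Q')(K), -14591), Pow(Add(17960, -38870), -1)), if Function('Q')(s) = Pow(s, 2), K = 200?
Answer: Rational(-25409, 20910) ≈ -1.2152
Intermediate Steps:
Mul(Add(Function('Q')(K), -14591), Pow(Add(17960, -38870), -1)) = Mul(Add(Pow(200, 2), -14591), Pow(Add(17960, -38870), -1)) = Mul(Add(40000, -14591), Pow(-20910, -1)) = Mul(25409, Rational(-1, 20910)) = Rational(-25409, 20910)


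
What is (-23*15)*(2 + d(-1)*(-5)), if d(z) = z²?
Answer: 1035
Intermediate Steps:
(-23*15)*(2 + d(-1)*(-5)) = (-23*15)*(2 + (-1)²*(-5)) = -345*(2 + 1*(-5)) = -345*(2 - 5) = -345*(-3) = 1035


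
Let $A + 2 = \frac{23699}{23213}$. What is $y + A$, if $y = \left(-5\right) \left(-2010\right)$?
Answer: $\frac{233267923}{23213} \approx 10049.0$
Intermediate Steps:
$A = - \frac{22727}{23213}$ ($A = -2 + \frac{23699}{23213} = - \frac{22727}{23213} \approx -0.97906$)
$y = 10050$
$y + A = 10050 - \frac{22727}{23213} = \frac{233267923}{23213}$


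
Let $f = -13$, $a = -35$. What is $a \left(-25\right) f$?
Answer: $-11375$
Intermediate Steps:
$a \left(-25\right) f = \left(-35\right) \left(-25\right) \left(-13\right) = 875 \left(-13\right) = -11375$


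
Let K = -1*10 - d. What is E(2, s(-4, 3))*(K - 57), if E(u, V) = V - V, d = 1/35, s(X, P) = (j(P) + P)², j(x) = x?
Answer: 0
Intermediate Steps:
s(X, P) = 4*P² (s(X, P) = (P + P)² = (2*P)² = 4*P²)
d = 1/35 ≈ 0.028571
E(u, V) = 0
K = -351/35 (K = -1*10 - 1*1/35 = -10 - 1/35 = -351/35 ≈ -10.029)
E(2, s(-4, 3))*(K - 57) = 0*(-351/35 - 57) = 0*(-2346/35) = 0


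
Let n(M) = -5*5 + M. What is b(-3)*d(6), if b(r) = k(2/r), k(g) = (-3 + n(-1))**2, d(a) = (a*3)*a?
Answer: 90828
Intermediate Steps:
n(M) = -25 + M
d(a) = 3*a**2 (d(a) = (3*a)*a = 3*a**2)
k(g) = 841 (k(g) = (-3 + (-25 - 1))**2 = (-3 - 26)**2 = (-29)**2 = 841)
b(r) = 841
b(-3)*d(6) = 841*(3*6**2) = 841*(3*36) = 841*108 = 90828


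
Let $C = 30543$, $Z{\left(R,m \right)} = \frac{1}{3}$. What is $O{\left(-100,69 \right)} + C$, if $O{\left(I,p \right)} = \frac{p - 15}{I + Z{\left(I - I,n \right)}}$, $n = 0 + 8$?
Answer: $\frac{9132195}{299} \approx 30542.0$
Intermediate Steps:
$n = 8$
$Z{\left(R,m \right)} = \frac{1}{3}$
$O{\left(I,p \right)} = \frac{-15 + p}{\frac{1}{3} + I}$ ($O{\left(I,p \right)} = \frac{p - 15}{I + \frac{1}{3}} = \frac{-15 + p}{\frac{1}{3} + I}$)
$O{\left(-100,69 \right)} + C = \frac{3 \left(-15 + 69\right)}{1 + 3 \left(-100\right)} + 30543 = 3 \frac{1}{1 - 300} \cdot 54 + 30543 = 3 \frac{1}{-299} \cdot 54 + 30543 = 3 \left(- \frac{1}{299}\right) 54 + 30543 = - \frac{162}{299} + 30543 = \frac{9132195}{299}$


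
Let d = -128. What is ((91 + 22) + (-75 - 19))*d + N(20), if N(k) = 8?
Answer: -2424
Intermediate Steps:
((91 + 22) + (-75 - 19))*d + N(20) = ((91 + 22) + (-75 - 19))*(-128) + 8 = (113 - 94)*(-128) + 8 = 19*(-128) + 8 = -2432 + 8 = -2424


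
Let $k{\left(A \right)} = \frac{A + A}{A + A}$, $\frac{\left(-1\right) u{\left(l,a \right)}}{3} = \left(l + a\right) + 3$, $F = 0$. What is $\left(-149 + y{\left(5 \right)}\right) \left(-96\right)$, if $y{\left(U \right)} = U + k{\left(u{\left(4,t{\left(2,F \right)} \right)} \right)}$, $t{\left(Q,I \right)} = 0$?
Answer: $13728$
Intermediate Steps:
$u{\left(l,a \right)} = -9 - 3 a - 3 l$ ($u{\left(l,a \right)} = - 3 \left(\left(l + a\right) + 3\right) = - 3 \left(\left(a + l\right) + 3\right) = - 3 \left(3 + a + l\right) = -9 - 3 a - 3 l$)
$k{\left(A \right)} = 1$ ($k{\left(A \right)} = \frac{2 A}{2 A} = 2 A \frac{1}{2 A} = 1$)
$y{\left(U \right)} = 1 + U$ ($y{\left(U \right)} = U + 1 = 1 + U$)
$\left(-149 + y{\left(5 \right)}\right) \left(-96\right) = \left(-149 + \left(1 + 5\right)\right) \left(-96\right) = \left(-149 + 6\right) \left(-96\right) = \left(-143\right) \left(-96\right) = 13728$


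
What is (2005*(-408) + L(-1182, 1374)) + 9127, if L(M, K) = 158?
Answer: -808755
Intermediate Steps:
(2005*(-408) + L(-1182, 1374)) + 9127 = (2005*(-408) + 158) + 9127 = (-818040 + 158) + 9127 = -817882 + 9127 = -808755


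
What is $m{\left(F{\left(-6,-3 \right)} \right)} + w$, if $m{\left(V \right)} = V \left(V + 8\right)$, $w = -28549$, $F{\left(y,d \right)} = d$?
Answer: $-28564$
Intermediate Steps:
$m{\left(V \right)} = V \left(8 + V\right)$
$m{\left(F{\left(-6,-3 \right)} \right)} + w = - 3 \left(8 - 3\right) - 28549 = \left(-3\right) 5 - 28549 = -15 - 28549 = -28564$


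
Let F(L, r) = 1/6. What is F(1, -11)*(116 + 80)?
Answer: 98/3 ≈ 32.667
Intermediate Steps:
F(L, r) = ⅙
F(1, -11)*(116 + 80) = (116 + 80)/6 = (⅙)*196 = 98/3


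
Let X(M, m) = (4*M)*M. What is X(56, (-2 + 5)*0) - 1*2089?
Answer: 10455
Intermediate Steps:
X(M, m) = 4*M**2
X(56, (-2 + 5)*0) - 1*2089 = 4*56**2 - 1*2089 = 4*3136 - 2089 = 12544 - 2089 = 10455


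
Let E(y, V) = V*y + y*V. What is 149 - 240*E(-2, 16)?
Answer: 15509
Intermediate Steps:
E(y, V) = 2*V*y (E(y, V) = V*y + V*y = 2*V*y)
149 - 240*E(-2, 16) = 149 - 480*16*(-2) = 149 - 240*(-64) = 149 + 15360 = 15509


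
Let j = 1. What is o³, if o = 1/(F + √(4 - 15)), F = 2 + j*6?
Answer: (8 + I*√11)⁻³ ≈ 0.00058785 - 0.001423*I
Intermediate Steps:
F = 8 (F = 2 + 1*6 = 2 + 6 = 8)
o = 1/(8 + I*√11) (o = 1/(8 + √(4 - 15)) = 1/(8 + √(-11)) = 1/(8 + I*√11) ≈ 0.10667 - 0.044222*I)
o³ = (8/75 - I*√11/75)³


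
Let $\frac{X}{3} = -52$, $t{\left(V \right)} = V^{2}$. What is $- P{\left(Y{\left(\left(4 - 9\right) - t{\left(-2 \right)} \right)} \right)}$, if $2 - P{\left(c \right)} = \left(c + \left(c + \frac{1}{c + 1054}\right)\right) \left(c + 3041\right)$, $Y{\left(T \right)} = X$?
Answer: $- \frac{808306671}{898} \approx -9.0012 \cdot 10^{5}$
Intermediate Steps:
$X = -156$ ($X = 3 \left(-52\right) = -156$)
$Y{\left(T \right)} = -156$
$P{\left(c \right)} = 2 - \left(3041 + c\right) \left(\frac{1}{1054 + c} + 2 c\right)$ ($P{\left(c \right)} = 2 - \left(c + \left(c + \frac{1}{c + 1054}\right)\right) \left(c + 3041\right) = 2 - \left(c + \left(c + \frac{1}{1054 + c}\right)\right) \left(3041 + c\right) = 2 - \left(\frac{1}{1054 + c} + 2 c\right) \left(3041 + c\right) = 2 - \left(3041 + c\right) \left(\frac{1}{1054 + c} + 2 c\right)$)
$- P{\left(Y{\left(\left(4 - 9\right) - t{\left(-2 \right)} \right)} \right)} = - \frac{-933 - -1000026612 - 8190 \left(-156\right)^{2} - 2 \left(-156\right)^{3}}{1054 - 156} = - \frac{-933 + 1000026612 - 199311840 - -7592832}{898} = - \frac{-933 + 1000026612 - 199311840 + 7592832}{898} = - \frac{808306671}{898}$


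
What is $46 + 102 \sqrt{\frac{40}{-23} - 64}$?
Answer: $46 + \frac{612 i \sqrt{966}}{23} \approx 46.0 + 827.01 i$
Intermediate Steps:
$46 + 102 \sqrt{\frac{40}{-23} - 64} = 46 + 102 \sqrt{40 \left(- \frac{1}{23}\right) - 64} = 46 + 102 \sqrt{- \frac{40}{23} - 64} = 46 + 102 \sqrt{- \frac{1512}{23}} = 46 + 102 \frac{6 i \sqrt{966}}{23} = 46 + \frac{612 i \sqrt{966}}{23}$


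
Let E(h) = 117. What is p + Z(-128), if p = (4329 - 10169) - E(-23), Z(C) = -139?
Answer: -6096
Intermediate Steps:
p = -5957 (p = (4329 - 10169) - 1*117 = -5840 - 117 = -5957)
p + Z(-128) = -5957 - 139 = -6096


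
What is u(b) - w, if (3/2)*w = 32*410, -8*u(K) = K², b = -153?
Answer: -280147/24 ≈ -11673.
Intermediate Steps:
u(K) = -K²/8
w = 26240/3 (w = 2*(32*410)/3 = (⅔)*13120 = 26240/3 ≈ 8746.7)
u(b) - w = -⅛*(-153)² - 1*26240/3 = -⅛*23409 - 26240/3 = -23409/8 - 26240/3 = -280147/24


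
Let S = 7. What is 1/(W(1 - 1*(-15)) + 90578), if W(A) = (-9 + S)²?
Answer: 1/90582 ≈ 1.1040e-5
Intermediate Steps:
W(A) = 4 (W(A) = (-9 + 7)² = (-2)² = 4)
1/(W(1 - 1*(-15)) + 90578) = 1/(4 + 90578) = 1/90582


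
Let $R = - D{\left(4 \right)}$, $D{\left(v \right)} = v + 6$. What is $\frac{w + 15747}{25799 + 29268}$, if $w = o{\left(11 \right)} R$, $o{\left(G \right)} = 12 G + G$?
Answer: $\frac{14317}{55067} \approx 0.25999$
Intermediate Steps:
$D{\left(v \right)} = 6 + v$
$o{\left(G \right)} = 13 G$
$R = -10$ ($R = - (6 + 4) = \left(-1\right) 10 = -10$)
$w = -1430$ ($w = 13 \cdot 11 \left(-10\right) = 143 \left(-10\right) = -1430$)
$\frac{w + 15747}{25799 + 29268} = \frac{-1430 + 15747}{25799 + 29268} = \frac{14317}{55067}$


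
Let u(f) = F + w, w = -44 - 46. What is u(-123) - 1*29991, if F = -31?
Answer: -30112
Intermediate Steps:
w = -90
u(f) = -121 (u(f) = -31 - 90 = -121)
u(-123) - 1*29991 = -121 - 1*29991 = -121 - 29991 = -30112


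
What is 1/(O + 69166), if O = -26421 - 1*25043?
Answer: 1/17702 ≈ 5.6491e-5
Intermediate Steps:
O = -51464 (O = -26421 - 25043 = -51464)
1/(O + 69166) = 1/(-51464 + 69166) = 1/17702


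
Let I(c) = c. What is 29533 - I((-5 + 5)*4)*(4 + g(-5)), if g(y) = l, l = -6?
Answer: 29533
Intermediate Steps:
g(y) = -6
29533 - I((-5 + 5)*4)*(4 + g(-5)) = 29533 - (-5 + 5)*4*(4 - 6) = 29533 - 0*4*(-2) = 29533 - 0*(-2) = 29533 - 1*0 = 29533 + 0 = 29533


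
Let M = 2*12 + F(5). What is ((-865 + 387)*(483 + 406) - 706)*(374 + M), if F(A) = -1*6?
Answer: -166854016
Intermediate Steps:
F(A) = -6
M = 18 (M = 2*12 - 6 = 24 - 6 = 18)
((-865 + 387)*(483 + 406) - 706)*(374 + M) = ((-865 + 387)*(483 + 406) - 706)*(374 + 18) = (-478*889 - 706)*392 = (-424942 - 706)*392 = -425648*392 = -166854016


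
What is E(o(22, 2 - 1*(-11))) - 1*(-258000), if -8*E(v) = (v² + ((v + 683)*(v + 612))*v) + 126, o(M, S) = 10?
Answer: -1123343/4 ≈ -2.8084e+5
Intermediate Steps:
E(v) = -63/4 - v²/8 - v*(612 + v)*(683 + v)/8 (E(v) = -((v² + ((v + 683)*(v + 612))*v) + 126)/8 = -((v² + ((683 + v)*(612 + v))*v) + 126)/8 = -((v² + ((612 + v)*(683 + v))*v) + 126)/8 = -((v² + v*(612 + v)*(683 + v)) + 126)/8 = -(126 + v² + v*(612 + v)*(683 + v))/8 = -63/4 - v²/8 - v*(612 + v)*(683 + v)/8)
E(o(22, 2 - 1*(-11))) - 1*(-258000) = (-63/4 - 162*10² - 104499/2*10 - ⅛*10³) - 1*(-258000) = (-63/4 - 162*100 - 522495 - ⅛*1000) + 258000 = (-63/4 - 16200 - 522495 - 125) + 258000 = -2155343/4 + 258000 = -1123343/4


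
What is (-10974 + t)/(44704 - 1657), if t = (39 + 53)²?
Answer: -2510/43047 ≈ -0.058308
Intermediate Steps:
t = 8464 (t = 92² = 8464)
(-10974 + t)/(44704 - 1657) = (-10974 + 8464)/(44704 - 1657) = -2510/43047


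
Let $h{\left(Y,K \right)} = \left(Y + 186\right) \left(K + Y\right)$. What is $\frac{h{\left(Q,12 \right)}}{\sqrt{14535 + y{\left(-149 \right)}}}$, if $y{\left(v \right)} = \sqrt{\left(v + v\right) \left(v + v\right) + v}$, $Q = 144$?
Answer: $\frac{51480}{\sqrt{14535 + \sqrt{88655}}} \approx 422.7$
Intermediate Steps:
$h{\left(Y,K \right)} = \left(186 + Y\right) \left(K + Y\right)$
$y{\left(v \right)} = \sqrt{v + 4 v^{2}}$ ($y{\left(v \right)} = \sqrt{2 v 2 v + v} = \sqrt{4 v^{2} + v} = \sqrt{v + 4 v^{2}}$)
$\frac{h{\left(Q,12 \right)}}{\sqrt{14535 + y{\left(-149 \right)}}} = \frac{144^{2} + 186 \cdot 12 + 186 \cdot 144 + 12 \cdot 144}{\sqrt{14535 + \sqrt{- 149 \left(1 + 4 \left(-149\right)\right)}}} = \frac{20736 + 2232 + 26784 + 1728}{\sqrt{14535 + \sqrt{- 149 \left(1 - 596\right)}}} = \frac{51480}{\sqrt{14535 + \sqrt{\left(-149\right) \left(-595\right)}}} = \frac{51480}{\sqrt{14535 + \sqrt{88655}}}$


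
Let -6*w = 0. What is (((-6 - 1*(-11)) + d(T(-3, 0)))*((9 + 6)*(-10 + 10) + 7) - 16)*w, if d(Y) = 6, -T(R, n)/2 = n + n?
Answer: 0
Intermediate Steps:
w = 0 (w = -⅙*0 = 0)
T(R, n) = -4*n (T(R, n) = -2*(n + n) = -4*n)
(((-6 - 1*(-11)) + d(T(-3, 0)))*((9 + 6)*(-10 + 10) + 7) - 16)*w = (((-6 - 1*(-11)) + 6)*((9 + 6)*(-10 + 10) + 7) - 16)*0 = (((-6 + 11) + 6)*(15*0 + 7) - 16)*0 = ((5 + 6)*(0 + 7) - 16)*0 = (11*7 - 16)*0 = (77 - 16)*0 = 61*0 = 0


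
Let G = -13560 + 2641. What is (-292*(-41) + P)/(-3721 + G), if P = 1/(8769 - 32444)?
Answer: -94479033/115534000 ≈ -0.81776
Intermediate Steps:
P = -1/23675 (P = 1/(-23675) = -1/23675 ≈ -4.2239e-5)
G = -10919
(-292*(-41) + P)/(-3721 + G) = (-292*(-41) - 1/23675)/(-3721 - 10919) = (11972 - 1/23675)/(-14640) = (283437099/23675)*(-1/14640) = -94479033/115534000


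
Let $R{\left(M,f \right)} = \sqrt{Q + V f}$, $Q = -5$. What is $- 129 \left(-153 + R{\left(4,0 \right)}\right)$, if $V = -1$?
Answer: $19737 - 129 i \sqrt{5} \approx 19737.0 - 288.45 i$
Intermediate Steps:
$R{\left(M,f \right)} = \sqrt{-5 - f}$
$- 129 \left(-153 + R{\left(4,0 \right)}\right) = - 129 \left(-153 + \sqrt{-5 - 0}\right) = - 129 \left(-153 + \sqrt{-5 + 0}\right) = - 129 \left(-153 + \sqrt{-5}\right) = - 129 \left(-153 + i \sqrt{5}\right) = 19737 - 129 i \sqrt{5}$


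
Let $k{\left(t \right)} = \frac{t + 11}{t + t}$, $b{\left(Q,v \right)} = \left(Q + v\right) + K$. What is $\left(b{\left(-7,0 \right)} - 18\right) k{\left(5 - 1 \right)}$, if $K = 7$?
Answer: $- \frac{135}{4} \approx -33.75$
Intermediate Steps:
$b{\left(Q,v \right)} = 7 + Q + v$ ($b{\left(Q,v \right)} = \left(Q + v\right) + 7 = 7 + Q + v$)
$k{\left(t \right)} = \frac{11 + t}{2 t}$
$\left(b{\left(-7,0 \right)} - 18\right) k{\left(5 - 1 \right)} = \left(\left(7 - 7 + 0\right) - 18\right) \frac{11 + \left(5 - 1\right)}{2 \left(5 - 1\right)} = \left(0 - 18\right) \frac{11 + \left(5 - 1\right)}{2 \left(5 - 1\right)} = - 18 \frac{11 + 4}{2 \cdot 4} = - 18 \cdot \frac{1}{2} \cdot \frac{1}{4} \cdot 15 = \left(-18\right) \frac{15}{8} = - \frac{135}{4}$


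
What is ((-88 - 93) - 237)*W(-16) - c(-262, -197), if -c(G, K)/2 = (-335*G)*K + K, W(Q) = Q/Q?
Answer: -34582192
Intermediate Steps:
W(Q) = 1
c(G, K) = -2*K + 670*G*K (c(G, K) = -2*((-335*G)*K + K) = -2*(-335*G*K + K) = -2*(K - 335*G*K) = -2*K + 670*G*K)
((-88 - 93) - 237)*W(-16) - c(-262, -197) = ((-88 - 93) - 237)*1 - 2*(-197)*(-1 + 335*(-262)) = (-181 - 237)*1 - 2*(-197)*(-1 - 87770) = -418*1 - 2*(-197)*(-87771) = -418 - 1*34581774 = -418 - 34581774 = -34582192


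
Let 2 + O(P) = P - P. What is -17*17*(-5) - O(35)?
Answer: 1447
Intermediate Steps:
O(P) = -2 (O(P) = -2 + (P - P) = -2 + 0 = -2)
-17*17*(-5) - O(35) = -17*17*(-5) - 1*(-2) = -289*(-5) + 2 = 1445 + 2 = 1447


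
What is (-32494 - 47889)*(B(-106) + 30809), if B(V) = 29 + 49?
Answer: -2482789721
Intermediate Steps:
B(V) = 78
(-32494 - 47889)*(B(-106) + 30809) = (-32494 - 47889)*(78 + 30809) = -80383*30887 = -2482789721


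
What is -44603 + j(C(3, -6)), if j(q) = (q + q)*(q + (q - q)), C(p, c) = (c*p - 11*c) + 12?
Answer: -37403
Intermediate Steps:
C(p, c) = 12 - 11*c + c*p (C(p, c) = (-11*c + c*p) + 12 = 12 - 11*c + c*p)
j(q) = 2*q² (j(q) = (2*q)*(q + 0) = (2*q)*q = 2*q²)
-44603 + j(C(3, -6)) = -44603 + 2*(12 - 11*(-6) - 6*3)² = -44603 + 2*(12 + 66 - 18)² = -44603 + 2*60² = -44603 + 2*3600 = -44603 + 7200 = -37403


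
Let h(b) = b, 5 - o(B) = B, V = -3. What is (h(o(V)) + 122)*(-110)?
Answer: -14300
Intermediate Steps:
o(B) = 5 - B
(h(o(V)) + 122)*(-110) = ((5 - 1*(-3)) + 122)*(-110) = ((5 + 3) + 122)*(-110) = (8 + 122)*(-110) = 130*(-110) = -14300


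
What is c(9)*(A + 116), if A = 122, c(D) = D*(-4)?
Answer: -8568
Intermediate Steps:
c(D) = -4*D
c(9)*(A + 116) = (-4*9)*(122 + 116) = -36*238 = -8568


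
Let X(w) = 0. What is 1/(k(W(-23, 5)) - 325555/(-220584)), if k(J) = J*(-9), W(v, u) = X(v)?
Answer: 220584/325555 ≈ 0.67756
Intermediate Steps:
W(v, u) = 0
k(J) = -9*J
1/(k(W(-23, 5)) - 325555/(-220584)) = 1/(-9*0 - 325555/(-220584)) = 1/(0 - 325555*(-1/220584)) = 1/(0 + 325555/220584) = 1/(325555/220584) = 220584/325555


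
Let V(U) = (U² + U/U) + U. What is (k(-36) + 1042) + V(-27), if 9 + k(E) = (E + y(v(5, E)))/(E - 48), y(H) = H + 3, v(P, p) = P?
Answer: 5209/3 ≈ 1736.3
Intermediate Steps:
V(U) = 1 + U + U² (V(U) = (U² + 1) + U = (1 + U²) + U = 1 + U + U²)
y(H) = 3 + H
k(E) = -9 + (8 + E)/(-48 + E) (k(E) = -9 + (E + (3 + 5))/(E - 48) = -9 + (E + 8)/(-48 + E) = -9 + (8 + E)/(-48 + E))
(k(-36) + 1042) + V(-27) = (8*(55 - 1*(-36))/(-48 - 36) + 1042) + (1 - 27 + (-27)²) = (8*(55 + 36)/(-84) + 1042) + (1 - 27 + 729) = (8*(-1/84)*91 + 1042) + 703 = (-26/3 + 1042) + 703 = 3100/3 + 703 = 5209/3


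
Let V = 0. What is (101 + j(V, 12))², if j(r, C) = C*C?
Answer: 60025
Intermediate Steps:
j(r, C) = C²
(101 + j(V, 12))² = (101 + 12²)² = (101 + 144)² = 245² = 60025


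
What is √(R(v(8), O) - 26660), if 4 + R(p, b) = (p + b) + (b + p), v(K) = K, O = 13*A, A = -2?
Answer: 10*I*√267 ≈ 163.4*I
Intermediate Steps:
O = -26 (O = 13*(-2) = -26)
R(p, b) = -4 + 2*b + 2*p (R(p, b) = -4 + ((p + b) + (b + p)) = -4 + ((b + p) + (b + p)) = -4 + (2*b + 2*p) = -4 + 2*b + 2*p)
√(R(v(8), O) - 26660) = √((-4 + 2*(-26) + 2*8) - 26660) = √((-4 - 52 + 16) - 26660) = √(-40 - 26660) = √(-26700) = 10*I*√267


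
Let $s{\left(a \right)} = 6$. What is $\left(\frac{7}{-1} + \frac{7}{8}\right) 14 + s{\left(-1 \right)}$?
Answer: $- \frac{319}{4} \approx -79.75$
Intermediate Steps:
$\left(\frac{7}{-1} + \frac{7}{8}\right) 14 + s{\left(-1 \right)} = \left(\frac{7}{-1} + \frac{7}{8}\right) 14 + 6 = \left(7 \left(-1\right) + 7 \cdot \frac{1}{8}\right) 14 + 6 = \left(-7 + \frac{7}{8}\right) 14 + 6 = \left(- \frac{49}{8}\right) 14 + 6 = - \frac{343}{4} + 6 = - \frac{319}{4}$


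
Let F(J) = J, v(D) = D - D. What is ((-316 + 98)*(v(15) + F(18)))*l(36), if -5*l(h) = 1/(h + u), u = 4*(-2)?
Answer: 981/35 ≈ 28.029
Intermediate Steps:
u = -8
v(D) = 0
l(h) = -1/(5*(-8 + h)) (l(h) = -1/(5*(h - 8)) = -1/(5*(-8 + h)))
((-316 + 98)*(v(15) + F(18)))*l(36) = ((-316 + 98)*(0 + 18))*(-1/(-40 + 5*36)) = (-218*18)*(-1/(-40 + 180)) = -(-3924)/140 = -3924*(-1/140) = 981/35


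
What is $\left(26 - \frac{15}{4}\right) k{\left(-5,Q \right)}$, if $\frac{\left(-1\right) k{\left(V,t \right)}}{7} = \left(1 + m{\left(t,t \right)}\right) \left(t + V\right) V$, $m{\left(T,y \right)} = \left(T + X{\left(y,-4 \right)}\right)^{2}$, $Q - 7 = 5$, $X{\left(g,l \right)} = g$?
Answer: $\frac{12581485}{4} \approx 3.1454 \cdot 10^{6}$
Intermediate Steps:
$Q = 12$ ($Q = 7 + 5 = 12$)
$m{\left(T,y \right)} = \left(T + y\right)^{2}$
$k{\left(V,t \right)} = - 7 V \left(1 + 4 t^{2}\right) \left(V + t\right)$ ($k{\left(V,t \right)} = - 7 \left(1 + \left(t + t\right)^{2}\right) \left(t + V\right) V = - 7 \left(1 + \left(2 t\right)^{2}\right) \left(V + t\right) V = - 7 \left(1 + 4 t^{2}\right) \left(V + t\right) V = - 7 V \left(1 + 4 t^{2}\right) \left(V + t\right)$)
$\left(26 - \frac{15}{4}\right) k{\left(-5,Q \right)} = \left(26 - \frac{15}{4}\right) \left(\left(-7\right) \left(-5\right) \left(-5 + 12 + 4 \cdot 12^{3} + 4 \left(-5\right) 12^{2}\right)\right) = \left(26 - \frac{15}{4}\right) \left(\left(-7\right) \left(-5\right) \left(-5 + 12 + 4 \cdot 1728 + 4 \left(-5\right) 144\right)\right) = \left(26 - \frac{15}{4}\right) \left(\left(-7\right) \left(-5\right) \left(-5 + 12 + 6912 - 2880\right)\right) = \frac{89 \left(\left(-7\right) \left(-5\right) 4039\right)}{4} = \frac{89}{4} \cdot 141365 = \frac{12581485}{4}$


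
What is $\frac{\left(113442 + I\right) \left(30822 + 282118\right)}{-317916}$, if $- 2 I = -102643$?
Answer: $- \frac{25780544845}{158958} \approx -1.6218 \cdot 10^{5}$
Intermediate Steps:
$I = \frac{102643}{2}$ ($I = \left(- \frac{1}{2}\right) \left(-102643\right) = \frac{102643}{2} \approx 51322.0$)
$\frac{\left(113442 + I\right) \left(30822 + 282118\right)}{-317916} = \frac{\left(113442 + \frac{102643}{2}\right) \left(30822 + 282118\right)}{-317916} = \frac{329527}{2} \cdot 312940 \left(- \frac{1}{317916}\right) = 51561089690 \left(- \frac{1}{317916}\right) = - \frac{25780544845}{158958}$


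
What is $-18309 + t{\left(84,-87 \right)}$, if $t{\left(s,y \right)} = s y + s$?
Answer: $-25533$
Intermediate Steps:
$t{\left(s,y \right)} = s + s y$
$-18309 + t{\left(84,-87 \right)} = -18309 + 84 \left(1 - 87\right) = -18309 + 84 \left(-86\right) = -18309 - 7224 = -25533$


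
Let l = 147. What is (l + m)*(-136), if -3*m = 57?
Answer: -17408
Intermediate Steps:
m = -19 (m = -1/3*57 = -19)
(l + m)*(-136) = (147 - 19)*(-136) = 128*(-136) = -17408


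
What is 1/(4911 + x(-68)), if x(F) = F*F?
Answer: 1/9535 ≈ 0.00010488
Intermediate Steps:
x(F) = F²
1/(4911 + x(-68)) = 1/(4911 + (-68)²) = 1/(4911 + 4624) = 1/9535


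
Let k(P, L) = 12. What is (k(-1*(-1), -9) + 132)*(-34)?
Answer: -4896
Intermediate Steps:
(k(-1*(-1), -9) + 132)*(-34) = (12 + 132)*(-34) = 144*(-34) = -4896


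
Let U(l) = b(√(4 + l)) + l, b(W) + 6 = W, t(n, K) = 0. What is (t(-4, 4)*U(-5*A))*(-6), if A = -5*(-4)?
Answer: 0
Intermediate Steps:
A = 20
b(W) = -6 + W
U(l) = -6 + l + √(4 + l) (U(l) = (-6 + √(4 + l)) + l = -6 + l + √(4 + l))
(t(-4, 4)*U(-5*A))*(-6) = (0*(-6 - 5*20 + √(4 - 5*20)))*(-6) = (0*(-6 - 100 + √(4 - 100)))*(-6) = (0*(-6 - 100 + √(-96)))*(-6) = (0*(-6 - 100 + 4*I*√6))*(-6) = (0*(-106 + 4*I*√6))*(-6) = 0*(-6) = 0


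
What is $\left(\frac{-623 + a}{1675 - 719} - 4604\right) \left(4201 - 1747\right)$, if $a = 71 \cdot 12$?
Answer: $- \frac{5400266265}{478} \approx -1.1298 \cdot 10^{7}$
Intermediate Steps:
$a = 852$
$\left(\frac{-623 + a}{1675 - 719} - 4604\right) \left(4201 - 1747\right) = \left(\frac{-623 + 852}{1675 - 719} - 4604\right) \left(4201 - 1747\right) = \left(\frac{229}{956} - 4604\right) 2454 = \left(- \frac{4401195}{956}\right) 2454 = - \frac{5400266265}{478}$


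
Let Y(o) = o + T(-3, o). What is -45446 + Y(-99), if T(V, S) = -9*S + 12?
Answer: -44642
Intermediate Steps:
T(V, S) = 12 - 9*S
Y(o) = 12 - 8*o (Y(o) = o + (12 - 9*o) = 12 - 8*o)
-45446 + Y(-99) = -45446 + (12 - 8*(-99)) = -45446 + (12 + 792) = -45446 + 804 = -44642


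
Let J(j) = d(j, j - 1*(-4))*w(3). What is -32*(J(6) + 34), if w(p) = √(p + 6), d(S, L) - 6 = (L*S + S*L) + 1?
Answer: -13280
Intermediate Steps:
d(S, L) = 7 + 2*L*S (d(S, L) = 6 + ((L*S + S*L) + 1) = 6 + ((L*S + L*S) + 1) = 6 + (2*L*S + 1) = 6 + (1 + 2*L*S) = 7 + 2*L*S)
w(p) = √(6 + p)
J(j) = 21 + 6*j*(4 + j) (J(j) = (7 + 2*(j - 1*(-4))*j)*√(6 + 3) = (7 + 2*(j + 4)*j)*√9 = (7 + 2*(4 + j)*j)*3 = (7 + 2*j*(4 + j))*3 = 21 + 6*j*(4 + j))
-32*(J(6) + 34) = -32*((21 + 6*6*(4 + 6)) + 34) = -32*((21 + 6*6*10) + 34) = -32*((21 + 360) + 34) = -32*(381 + 34) = -32*415 = -13280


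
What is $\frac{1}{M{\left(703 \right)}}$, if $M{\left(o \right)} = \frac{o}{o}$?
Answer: $1$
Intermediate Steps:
$M{\left(o \right)} = 1$
$\frac{1}{M{\left(703 \right)}} = 1^{-1} = 1$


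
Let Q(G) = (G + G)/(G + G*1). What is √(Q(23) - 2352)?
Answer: I*√2351 ≈ 48.487*I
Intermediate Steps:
Q(G) = 1 (Q(G) = (2*G)/(G + G) = (2*G)/((2*G)) = (2*G)*(1/(2*G)) = 1)
√(Q(23) - 2352) = √(1 - 2352) = √(-2351) = I*√2351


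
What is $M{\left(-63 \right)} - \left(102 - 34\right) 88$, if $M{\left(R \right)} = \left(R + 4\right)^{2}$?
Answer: $-2503$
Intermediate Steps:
$M{\left(R \right)} = \left(4 + R\right)^{2}$
$M{\left(-63 \right)} - \left(102 - 34\right) 88 = \left(4 - 63\right)^{2} - \left(102 - 34\right) 88 = \left(-59\right)^{2} - 68 \cdot 88 = 3481 - 5984 = -2503$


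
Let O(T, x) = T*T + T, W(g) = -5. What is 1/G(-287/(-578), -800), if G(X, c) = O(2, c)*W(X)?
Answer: -1/30 ≈ -0.033333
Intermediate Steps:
O(T, x) = T + T² (O(T, x) = T² + T = T + T²)
G(X, c) = -30 (G(X, c) = (2*(1 + 2))*(-5) = (2*3)*(-5) = 6*(-5) = -30)
1/G(-287/(-578), -800) = 1/(-30) = -1/30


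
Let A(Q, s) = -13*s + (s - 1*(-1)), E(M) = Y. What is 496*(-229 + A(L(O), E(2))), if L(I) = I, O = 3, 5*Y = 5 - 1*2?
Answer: -583296/5 ≈ -1.1666e+5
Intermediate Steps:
Y = 3/5 (Y = (5 - 1*2)/5 = (5 - 2)/5 = (1/5)*3 = 3/5 ≈ 0.60000)
E(M) = 3/5
A(Q, s) = 1 - 12*s (A(Q, s) = -13*s + (s + 1) = -13*s + (1 + s) = 1 - 12*s)
496*(-229 + A(L(O), E(2))) = 496*(-229 + (1 - 12*3/5)) = 496*(-229 + (1 - 36/5)) = 496*(-229 - 31/5) = 496*(-1176/5) = -583296/5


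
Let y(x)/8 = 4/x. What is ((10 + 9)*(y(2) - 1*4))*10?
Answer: 2280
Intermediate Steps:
y(x) = 32/x (y(x) = 8*(4/x) = 32/x)
((10 + 9)*(y(2) - 1*4))*10 = ((10 + 9)*(32/2 - 1*4))*10 = (19*(32*(1/2) - 4))*10 = (19*(16 - 4))*10 = (19*12)*10 = 228*10 = 2280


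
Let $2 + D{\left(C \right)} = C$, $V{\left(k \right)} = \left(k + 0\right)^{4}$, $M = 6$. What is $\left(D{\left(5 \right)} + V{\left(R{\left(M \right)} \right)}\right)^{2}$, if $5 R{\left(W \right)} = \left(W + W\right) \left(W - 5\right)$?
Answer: $\frac{511257321}{390625} \approx 1308.8$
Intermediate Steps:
$R{\left(W \right)} = \frac{2 W \left(-5 + W\right)}{5}$ ($R{\left(W \right)} = \frac{\left(W + W\right) \left(W - 5\right)}{5} = \frac{2 W \left(-5 + W\right)}{5}$)
$V{\left(k \right)} = k^{4}$
$D{\left(C \right)} = -2 + C$
$\left(D{\left(5 \right)} + V{\left(R{\left(M \right)} \right)}\right)^{2} = \left(\left(-2 + 5\right) + \left(\frac{2}{5} \cdot 6 \left(-5 + 6\right)\right)^{4}\right)^{2} = \left(3 + \left(\frac{2}{5} \cdot 6 \cdot 1\right)^{4}\right)^{2} = \left(3 + \left(\frac{12}{5}\right)^{4}\right)^{2} = \left(3 + \frac{20736}{625}\right)^{2} = \left(\frac{22611}{625}\right)^{2} = \frac{511257321}{390625}$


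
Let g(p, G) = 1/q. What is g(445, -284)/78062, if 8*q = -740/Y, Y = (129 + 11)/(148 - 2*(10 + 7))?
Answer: -14/82316379 ≈ -1.7008e-7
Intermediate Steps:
Y = 70/57 (Y = 140/(148 - 2*17) = 140/(148 - 34) = 140/114 = 140*(1/114) = 70/57 ≈ 1.2281)
q = -2109/28 (q = (-740/70/57)/8 = (-740*57/70)/8 = (⅛)*(-4218/7) = -2109/28 ≈ -75.321)
g(p, G) = -28/2109 (g(p, G) = 1/(-2109/28) = -28/2109)
g(445, -284)/78062 = -28/2109/78062 = -28/2109*1/78062 = -14/82316379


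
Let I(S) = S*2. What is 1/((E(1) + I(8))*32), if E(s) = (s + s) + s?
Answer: 1/608 ≈ 0.0016447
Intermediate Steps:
E(s) = 3*s (E(s) = 2*s + s = 3*s)
I(S) = 2*S
1/((E(1) + I(8))*32) = 1/((3*1 + 2*8)*32) = 1/((3 + 16)*32) = 1/(19*32) = 1/608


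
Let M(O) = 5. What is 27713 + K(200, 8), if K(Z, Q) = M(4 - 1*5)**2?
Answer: 27738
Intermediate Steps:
K(Z, Q) = 25 (K(Z, Q) = 5**2 = 25)
27713 + K(200, 8) = 27713 + 25 = 27738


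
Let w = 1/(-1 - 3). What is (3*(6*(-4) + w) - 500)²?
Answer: 5248681/16 ≈ 3.2804e+5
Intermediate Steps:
w = -¼ (w = 1/(-4) = -¼ ≈ -0.25000)
(3*(6*(-4) + w) - 500)² = (3*(6*(-4) - ¼) - 500)² = (3*(-24 - ¼) - 500)² = (3*(-97/4) - 500)² = (-291/4 - 500)² = (-2291/4)² = 5248681/16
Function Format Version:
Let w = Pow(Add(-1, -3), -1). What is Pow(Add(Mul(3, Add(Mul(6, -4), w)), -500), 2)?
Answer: Rational(5248681, 16) ≈ 3.2804e+5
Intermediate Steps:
w = Rational(-1, 4) (w = Pow(-4, -1) = Rational(-1, 4) ≈ -0.25000)
Pow(Add(Mul(3, Add(Mul(6, -4), w)), -500), 2) = Pow(Add(Mul(3, Add(Mul(6, -4), Rational(-1, 4))), -500), 2) = Pow(Add(Mul(3, Add(-24, Rational(-1, 4))), -500), 2) = Pow(Add(Mul(3, Rational(-97, 4)), -500), 2) = Pow(Add(Rational(-291, 4), -500), 2) = Pow(Rational(-2291, 4), 2) = Rational(5248681, 16)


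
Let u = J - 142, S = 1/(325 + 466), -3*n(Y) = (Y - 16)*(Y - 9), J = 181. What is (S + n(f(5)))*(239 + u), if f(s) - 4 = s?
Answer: 278/791 ≈ 0.35145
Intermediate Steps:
f(s) = 4 + s
n(Y) = -(-16 + Y)*(-9 + Y)/3 (n(Y) = -(Y - 16)*(Y - 9)/3 = -(-16 + Y)*(-9 + Y)/3)
S = 1/791 ≈ 0.0012642
u = 39 (u = 181 - 142 = 39)
(S + n(f(5)))*(239 + u) = (1/791 + (-48 - (4 + 5)**2/3 + 25*(4 + 5)/3))*(239 + 39) = (1/791 + (-48 - 1/3*9**2 + (25/3)*9))*278 = (1/791 + (-48 - 1/3*81 + 75))*278 = (1/791 + (-48 - 27 + 75))*278 = (1/791 + 0)*278 = (1/791)*278 = 278/791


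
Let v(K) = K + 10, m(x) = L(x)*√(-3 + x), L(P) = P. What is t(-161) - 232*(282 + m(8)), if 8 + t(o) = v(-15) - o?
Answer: -65276 - 1856*√5 ≈ -69426.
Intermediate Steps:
m(x) = x*√(-3 + x)
v(K) = 10 + K
t(o) = -13 - o (t(o) = -8 + ((10 - 15) - o) = -8 + (-5 - o) = -13 - o)
t(-161) - 232*(282 + m(8)) = (-13 - 1*(-161)) - 232*(282 + 8*√(-3 + 8)) = (-13 + 161) - 232*(282 + 8*√5) = 148 - (65424 + 1856*√5) = 148 + (-65424 - 1856*√5) = -65276 - 1856*√5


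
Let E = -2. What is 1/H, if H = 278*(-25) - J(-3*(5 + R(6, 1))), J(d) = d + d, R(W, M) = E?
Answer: -1/6932 ≈ -0.00014426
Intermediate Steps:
R(W, M) = -2
J(d) = 2*d
H = -6932 (H = 278*(-25) - 2*(-3*(5 - 2)) = -6950 - 2*(-3*3) = -6950 - 2*(-9) = -6950 - 1*(-18) = -6950 + 18 = -6932)
1/H = 1/(-6932) = -1/6932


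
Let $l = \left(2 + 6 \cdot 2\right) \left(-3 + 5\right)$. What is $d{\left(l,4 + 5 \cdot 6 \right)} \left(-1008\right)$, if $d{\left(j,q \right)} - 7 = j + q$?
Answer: $-69552$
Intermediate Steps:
$l = 28$ ($l = \left(2 + 12\right) 2 = 14 \cdot 2 = 28$)
$d{\left(j,q \right)} = 7 + j + q$ ($d{\left(j,q \right)} = 7 + \left(j + q\right) = 7 + j + q$)
$d{\left(l,4 + 5 \cdot 6 \right)} \left(-1008\right) = \left(7 + 28 + \left(4 + 5 \cdot 6\right)\right) \left(-1008\right) = \left(7 + 28 + \left(4 + 30\right)\right) \left(-1008\right) = \left(7 + 28 + 34\right) \left(-1008\right) = 69 \left(-1008\right) = -69552$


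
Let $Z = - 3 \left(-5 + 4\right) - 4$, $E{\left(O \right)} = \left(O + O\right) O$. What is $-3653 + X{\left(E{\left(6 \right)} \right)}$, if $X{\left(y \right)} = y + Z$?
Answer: $-3582$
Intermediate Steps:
$E{\left(O \right)} = 2 O^{2}$ ($E{\left(O \right)} = 2 O O = 2 O^{2}$)
$Z = -1$ ($Z = \left(-3\right) \left(-1\right) - 4 = 3 - 4 = -1$)
$X{\left(y \right)} = -1 + y$ ($X{\left(y \right)} = y - 1 = -1 + y$)
$-3653 + X{\left(E{\left(6 \right)} \right)} = -3653 - \left(1 - 2 \cdot 6^{2}\right) = -3653 + \left(-1 + 2 \cdot 36\right) = -3653 + \left(-1 + 72\right) = -3653 + 71 = -3582$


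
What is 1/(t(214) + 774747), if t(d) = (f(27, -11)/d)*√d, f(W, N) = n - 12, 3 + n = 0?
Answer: 18421762/14272204844189 + 5*√214/42816614532567 ≈ 1.2907e-6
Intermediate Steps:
n = -3 (n = -3 + 0 = -3)
f(W, N) = -15 (f(W, N) = -3 - 12 = -15)
t(d) = -15/√d (t(d) = (-15/d)*√d = -15/√d)
1/(t(214) + 774747) = 1/(-15*√214/214 + 774747) = 1/(774747 - 15*√214/214)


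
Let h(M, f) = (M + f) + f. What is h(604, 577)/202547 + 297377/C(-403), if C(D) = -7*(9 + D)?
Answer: 60237667783/558624626 ≈ 107.83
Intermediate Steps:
C(D) = -63 - 7*D
h(M, f) = M + 2*f
h(604, 577)/202547 + 297377/C(-403) = (604 + 2*577)/202547 + 297377/(-63 - 7*(-403)) = (604 + 1154)*(1/202547) + 297377/(-63 + 2821) = 1758*(1/202547) + 297377/2758 = 1758/202547 + 297377*(1/2758) = 1758/202547 + 297377/2758 = 60237667783/558624626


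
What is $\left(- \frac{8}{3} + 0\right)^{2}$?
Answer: $\frac{64}{9} \approx 7.1111$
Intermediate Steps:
$\left(- \frac{8}{3} + 0\right)^{2} = \left(- \frac{8}{3}\right)^{2} = \frac{64}{9}$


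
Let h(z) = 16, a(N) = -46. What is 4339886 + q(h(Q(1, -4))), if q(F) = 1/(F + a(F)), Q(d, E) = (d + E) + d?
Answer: 130196579/30 ≈ 4.3399e+6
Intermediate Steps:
Q(d, E) = E + 2*d (Q(d, E) = (E + d) + d = E + 2*d)
q(F) = 1/(-46 + F) (q(F) = 1/(F - 46) = 1/(-46 + F))
4339886 + q(h(Q(1, -4))) = 4339886 + 1/(-46 + 16) = 4339886 + 1/(-30) = 4339886 - 1/30 = 130196579/30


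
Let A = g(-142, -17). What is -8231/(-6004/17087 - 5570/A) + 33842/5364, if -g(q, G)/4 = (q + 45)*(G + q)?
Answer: 11637587367864253/369075622698 ≈ 31532.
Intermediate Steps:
g(q, G) = -4*(45 + q)*(G + q) (g(q, G) = -4*(q + 45)*(G + q) = -4*(45 + q)*(G + q))
A = -61692 (A = -180*(-17) - 180*(-142) - 4*(-142)**2 - 4*(-17)*(-142) = 3060 + 25560 - 4*20164 - 9656 = 3060 + 25560 - 80656 - 9656 = -61692)
-8231/(-6004/17087 - 5570/A) + 33842/5364 = -8231/(-6004/17087 - 5570/(-61692)) + 33842/5364 = -8231/(-6004*1/17087 - 5570*(-1/61692)) + 33842*(1/5364) = -8231/(-6004/17087 + 2785/30846) + 16921/2682 = -8231/(-137612089/527065602) + 16921/2682 = -8231*(-527065602/137612089) + 16921/2682 = 4338276970062/137612089 + 16921/2682 = 11637587367864253/369075622698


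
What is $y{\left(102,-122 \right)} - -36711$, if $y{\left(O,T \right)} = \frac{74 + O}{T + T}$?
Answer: $\frac{2239327}{61} \approx 36710.0$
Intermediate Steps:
$y{\left(O,T \right)} = \frac{74 + O}{2 T}$
$y{\left(102,-122 \right)} - -36711 = \frac{74 + 102}{2 \left(-122\right)} - -36711 = \frac{1}{2} \left(- \frac{1}{122}\right) 176 + 36711 = - \frac{44}{61} + 36711 = \frac{2239327}{61}$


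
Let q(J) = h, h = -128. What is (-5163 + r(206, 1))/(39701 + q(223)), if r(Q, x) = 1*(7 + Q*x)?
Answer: -550/4397 ≈ -0.12509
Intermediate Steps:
r(Q, x) = 7 + Q*x
q(J) = -128
(-5163 + r(206, 1))/(39701 + q(223)) = (-5163 + (7 + 206*1))/(39701 - 128) = (-5163 + (7 + 206))/39573 = (-5163 + 213)*(1/39573) = -4950*1/39573 = -550/4397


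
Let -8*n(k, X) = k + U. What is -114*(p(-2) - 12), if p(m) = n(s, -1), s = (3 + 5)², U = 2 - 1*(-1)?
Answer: 9291/4 ≈ 2322.8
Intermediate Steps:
U = 3 (U = 2 + 1 = 3)
s = 64 (s = 8² = 64)
n(k, X) = -3/8 - k/8 (n(k, X) = -(k + 3)/8 = -(3 + k)/8 = -3/8 - k/8)
p(m) = -67/8 (p(m) = -3/8 - ⅛*64 = -3/8 - 8 = -67/8)
-114*(p(-2) - 12) = -114*(-67/8 - 12) = -114*(-163/8) = 9291/4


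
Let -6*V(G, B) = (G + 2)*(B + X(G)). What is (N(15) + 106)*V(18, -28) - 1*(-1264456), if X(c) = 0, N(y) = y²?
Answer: 3886048/3 ≈ 1.2954e+6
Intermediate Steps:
V(G, B) = -B*(2 + G)/6 (V(G, B) = -(G + 2)*(B + 0)/6 = -(2 + G)*B/6 = -B*(2 + G)/6)
(N(15) + 106)*V(18, -28) - 1*(-1264456) = (15² + 106)*((⅙)*(-28)*(-2 - 1*18)) - 1*(-1264456) = (225 + 106)*((⅙)*(-28)*(-2 - 18)) + 1264456 = 331*((⅙)*(-28)*(-20)) + 1264456 = 331*(280/3) + 1264456 = 92680/3 + 1264456 = 3886048/3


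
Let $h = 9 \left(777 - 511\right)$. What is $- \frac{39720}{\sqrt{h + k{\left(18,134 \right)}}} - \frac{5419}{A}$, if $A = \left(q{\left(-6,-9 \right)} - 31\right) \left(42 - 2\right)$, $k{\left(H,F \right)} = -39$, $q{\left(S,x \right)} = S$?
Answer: $\frac{5419}{1480} - \frac{2648 \sqrt{2355}}{157} \approx -814.83$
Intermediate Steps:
$h = 2394$ ($h = 9 \cdot 266 = 2394$)
$A = -1480$ ($A = \left(-6 - 31\right) \left(42 - 2\right) = - 37 \left(42 - 2\right) = \left(-37\right) 40 = -1480$)
$- \frac{39720}{\sqrt{h + k{\left(18,134 \right)}}} - \frac{5419}{A} = - \frac{39720}{\sqrt{2394 - 39}} - \frac{5419}{-1480} = - \frac{39720}{\sqrt{2355}} - - \frac{5419}{1480} = - 39720 \frac{\sqrt{2355}}{2355} + \frac{5419}{1480} = - \frac{2648 \sqrt{2355}}{157} + \frac{5419}{1480} = \frac{5419}{1480} - \frac{2648 \sqrt{2355}}{157}$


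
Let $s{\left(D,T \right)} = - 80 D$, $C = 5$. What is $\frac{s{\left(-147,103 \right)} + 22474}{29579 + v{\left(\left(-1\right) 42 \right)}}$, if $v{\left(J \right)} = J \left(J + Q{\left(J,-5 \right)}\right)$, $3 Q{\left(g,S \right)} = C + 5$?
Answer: $\frac{34234}{31203} \approx 1.0971$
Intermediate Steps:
$Q{\left(g,S \right)} = \frac{10}{3}$ ($Q{\left(g,S \right)} = \frac{5 + 5}{3} = \frac{1}{3} \cdot 10 = \frac{10}{3}$)
$v{\left(J \right)} = J \left(\frac{10}{3} + J\right)$ ($v{\left(J \right)} = J \left(J + \frac{10}{3}\right) = J \left(\frac{10}{3} + J\right)$)
$\frac{s{\left(-147,103 \right)} + 22474}{29579 + v{\left(\left(-1\right) 42 \right)}} = \frac{\left(-80\right) \left(-147\right) + 22474}{29579 + \frac{\left(-1\right) 42 \left(10 + 3 \left(\left(-1\right) 42\right)\right)}{3}} = \frac{11760 + 22474}{29579 + \frac{1}{3} \left(-42\right) \left(10 + 3 \left(-42\right)\right)} = \frac{34234}{29579 + \frac{1}{3} \left(-42\right) \left(10 - 126\right)} = \frac{34234}{29579 + \frac{1}{3} \left(-42\right) \left(-116\right)} = \frac{34234}{29579 + 1624} = \frac{34234}{31203}$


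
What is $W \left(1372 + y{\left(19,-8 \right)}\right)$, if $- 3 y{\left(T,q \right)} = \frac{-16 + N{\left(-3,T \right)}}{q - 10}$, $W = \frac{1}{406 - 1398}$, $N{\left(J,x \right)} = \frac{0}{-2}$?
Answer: $- \frac{9259}{6696} \approx -1.3828$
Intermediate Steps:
$N{\left(J,x \right)} = 0$ ($N{\left(J,x \right)} = 0 \left(- \frac{1}{2}\right) = 0$)
$W = - \frac{1}{992}$ ($W = \frac{1}{-992} = - \frac{1}{992} \approx -0.0010081$)
$y{\left(T,q \right)} = \frac{16}{3 \left(-10 + q\right)}$ ($y{\left(T,q \right)} = - \frac{\left(-16 + 0\right) \frac{1}{q - 10}}{3} = - \frac{\left(-16\right) \frac{1}{-10 + q}}{3} = \frac{16}{3 \left(-10 + q\right)}$)
$W \left(1372 + y{\left(19,-8 \right)}\right) = - \frac{1372 + \frac{16}{3 \left(-10 - 8\right)}}{992} = - \frac{1372 + \frac{16}{3 \left(-18\right)}}{992} = - \frac{1372 + \frac{16}{3} \left(- \frac{1}{18}\right)}{992} = - \frac{1372 - \frac{8}{27}}{992} = \left(- \frac{1}{992}\right) \frac{37036}{27} = - \frac{9259}{6696}$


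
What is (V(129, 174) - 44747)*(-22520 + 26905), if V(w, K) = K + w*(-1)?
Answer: -196018270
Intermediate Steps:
V(w, K) = K - w
(V(129, 174) - 44747)*(-22520 + 26905) = ((174 - 1*129) - 44747)*(-22520 + 26905) = ((174 - 129) - 44747)*4385 = (45 - 44747)*4385 = -44702*4385 = -196018270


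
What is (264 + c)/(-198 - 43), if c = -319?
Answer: 55/241 ≈ 0.22822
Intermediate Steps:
(264 + c)/(-198 - 43) = (264 - 319)/(-198 - 43) = -55/(-241) = -55*(-1/241) = 55/241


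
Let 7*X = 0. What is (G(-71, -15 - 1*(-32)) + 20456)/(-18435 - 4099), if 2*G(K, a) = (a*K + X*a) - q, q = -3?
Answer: -9927/11267 ≈ -0.88107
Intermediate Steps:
X = 0 (X = (⅐)*0 = 0)
G(K, a) = 3/2 + K*a/2 (G(K, a) = ((a*K + 0*a) - 1*(-3))/2 = ((K*a + 0) + 3)/2 = (K*a + 3)/2 = (3 + K*a)/2 = 3/2 + K*a/2)
(G(-71, -15 - 1*(-32)) + 20456)/(-18435 - 4099) = ((3/2 + (½)*(-71)*(-15 - 1*(-32))) + 20456)/(-18435 - 4099) = ((3/2 + (½)*(-71)*(-15 + 32)) + 20456)/(-22534) = ((3/2 + (½)*(-71)*17) + 20456)*(-1/22534) = ((3/2 - 1207/2) + 20456)*(-1/22534) = (-602 + 20456)*(-1/22534) = 19854*(-1/22534) = -9927/11267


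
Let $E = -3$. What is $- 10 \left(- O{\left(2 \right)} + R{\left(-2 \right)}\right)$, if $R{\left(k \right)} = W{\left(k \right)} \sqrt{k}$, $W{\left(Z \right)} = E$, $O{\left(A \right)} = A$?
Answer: $20 + 30 i \sqrt{2} \approx 20.0 + 42.426 i$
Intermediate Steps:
$W{\left(Z \right)} = -3$
$R{\left(k \right)} = - 3 \sqrt{k}$
$- 10 \left(- O{\left(2 \right)} + R{\left(-2 \right)}\right) = - 10 \left(\left(-1\right) 2 - 3 \sqrt{-2}\right) = - 10 \left(-2 - 3 i \sqrt{2}\right) = 20 + 30 i \sqrt{2}$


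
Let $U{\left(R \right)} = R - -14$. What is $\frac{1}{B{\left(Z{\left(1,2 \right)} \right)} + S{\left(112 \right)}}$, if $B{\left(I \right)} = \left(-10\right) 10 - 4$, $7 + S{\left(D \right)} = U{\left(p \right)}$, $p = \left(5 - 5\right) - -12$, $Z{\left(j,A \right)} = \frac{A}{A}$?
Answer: $- \frac{1}{85} \approx -0.011765$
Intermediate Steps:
$Z{\left(j,A \right)} = 1$
$p = 12$ ($p = 0 + 12 = 12$)
$U{\left(R \right)} = 14 + R$ ($U{\left(R \right)} = R + 14 = 14 + R$)
$S{\left(D \right)} = 19$ ($S{\left(D \right)} = -7 + \left(14 + 12\right) = -7 + 26 = 19$)
$B{\left(I \right)} = -104$ ($B{\left(I \right)} = -100 - 4 = -104$)
$\frac{1}{B{\left(Z{\left(1,2 \right)} \right)} + S{\left(112 \right)}} = \frac{1}{-104 + 19} = \frac{1}{-85} = - \frac{1}{85}$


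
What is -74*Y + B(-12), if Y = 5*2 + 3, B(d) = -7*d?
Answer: -878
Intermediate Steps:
Y = 13 (Y = 10 + 3 = 13)
-74*Y + B(-12) = -74*13 - 7*(-12) = -962 + 84 = -878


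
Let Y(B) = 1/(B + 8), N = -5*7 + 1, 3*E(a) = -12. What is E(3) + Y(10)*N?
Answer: -53/9 ≈ -5.8889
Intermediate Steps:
E(a) = -4 (E(a) = (⅓)*(-12) = -4)
N = -34 (N = -35 + 1 = -34)
Y(B) = 1/(8 + B)
E(3) + Y(10)*N = -4 - 34/(8 + 10) = -4 - 34/18 = -4 + (1/18)*(-34) = -4 - 17/9 = -53/9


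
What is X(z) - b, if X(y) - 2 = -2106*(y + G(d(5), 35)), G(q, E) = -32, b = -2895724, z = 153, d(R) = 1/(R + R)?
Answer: 2640900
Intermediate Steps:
d(R) = 1/(2*R)
X(y) = 67394 - 2106*y (X(y) = 2 - 2106*(y - 32) = 2 - 2106*(-32 + y) = 2 + (67392 - 2106*y) = 67394 - 2106*y)
X(z) - b = (67394 - 2106*153) - 1*(-2895724) = (67394 - 322218) + 2895724 = -254824 + 2895724 = 2640900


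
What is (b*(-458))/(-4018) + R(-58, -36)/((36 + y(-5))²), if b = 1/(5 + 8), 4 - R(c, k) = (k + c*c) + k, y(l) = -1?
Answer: -1746779/652925 ≈ -2.6753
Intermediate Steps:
R(c, k) = 4 - c² - 2*k (R(c, k) = 4 - ((k + c*c) + k) = 4 - ((k + c²) + k) = 4 - (c² + 2*k) = 4 + (-c² - 2*k) = 4 - c² - 2*k)
b = 1/13 ≈ 0.076923
(b*(-458))/(-4018) + R(-58, -36)/((36 + y(-5))²) = ((1/13)*(-458))/(-4018) + (4 - 1*(-58)² - 2*(-36))/((36 - 1)²) = -458/13*(-1/4018) + (4 - 1*3364 + 72)/(35²) = 229/26117 + (4 - 3364 + 72)/1225 = 229/26117 - 3288*1/1225 = 229/26117 - 3288/1225 = -1746779/652925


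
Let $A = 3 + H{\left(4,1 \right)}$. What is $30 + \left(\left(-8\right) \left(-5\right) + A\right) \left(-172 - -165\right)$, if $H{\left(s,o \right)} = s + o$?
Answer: $-306$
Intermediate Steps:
$H{\left(s,o \right)} = o + s$
$A = 8$ ($A = 3 + \left(1 + 4\right) = 3 + 5 = 8$)
$30 + \left(\left(-8\right) \left(-5\right) + A\right) \left(-172 - -165\right) = 30 + \left(\left(-8\right) \left(-5\right) + 8\right) \left(-172 - -165\right) = 30 + \left(40 + 8\right) \left(-172 + 165\right) = 30 + 48 \left(-7\right) = 30 - 336 = -306$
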